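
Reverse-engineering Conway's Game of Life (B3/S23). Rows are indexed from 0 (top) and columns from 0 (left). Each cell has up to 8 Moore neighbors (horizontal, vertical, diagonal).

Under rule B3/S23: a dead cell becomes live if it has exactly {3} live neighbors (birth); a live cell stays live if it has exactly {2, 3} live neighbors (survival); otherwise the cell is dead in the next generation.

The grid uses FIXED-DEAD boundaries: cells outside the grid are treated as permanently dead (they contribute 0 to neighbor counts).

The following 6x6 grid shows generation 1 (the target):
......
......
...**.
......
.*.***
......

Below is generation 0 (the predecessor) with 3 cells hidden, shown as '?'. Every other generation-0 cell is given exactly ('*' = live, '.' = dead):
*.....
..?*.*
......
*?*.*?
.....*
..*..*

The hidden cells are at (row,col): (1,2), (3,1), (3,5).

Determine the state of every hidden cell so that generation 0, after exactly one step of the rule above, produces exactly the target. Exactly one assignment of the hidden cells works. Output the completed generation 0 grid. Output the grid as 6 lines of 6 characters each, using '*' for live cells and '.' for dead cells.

Answer: *.....
...*.*
......
*.*.*.
.....*
..*..*

Derivation:
Hidden generation-0 cells (in order): (1,2), (3,1), (3,5).
A hidden cell only influences target cells in its own 3x3 neighborhood. Try each of the 2^3 = 8 assignments, step the completed generation 0 forward once under B3/S23, and compare with the target:
  (1,2)=. (3,1)=. (3,5)=. -> step reproduces the target at every cell -> ACCEPT
  (1,2)=. (3,1)=. (3,5)=* -> step gives (2,4)='.' but target has '*' -> reject
  (1,2)=. (3,1)=* (3,5)=. -> step gives (2,1)='*' but target has '.' -> reject
  (1,2)=. (3,1)=* (3,5)=* -> step gives (2,1)='*' but target has '.' -> reject
  (1,2)=* (3,1)=. (3,5)=. -> step gives (2,1)='*' but target has '.' -> reject
  (1,2)=* (3,1)=. (3,5)=* -> step gives (2,1)='*' but target has '.' -> reject
  (1,2)=* (3,1)=* (3,5)=. -> step gives (2,3)='.' but target has '*' -> reject
  (1,2)=* (3,1)=* (3,5)=* -> step gives (2,3)='.' but target has '*' -> reject
Unique solution: (1,2)=dead, (3,1)=dead, (3,5)=dead.
Check: live-neighbor counts of every cell in the completed generation 0:
011121
111020
122332
020212
132332
010121
Applying B3/S23 to generation 0 with these counts gives:
......
......
...**.
......
.*.***
......
which matches the target exactly.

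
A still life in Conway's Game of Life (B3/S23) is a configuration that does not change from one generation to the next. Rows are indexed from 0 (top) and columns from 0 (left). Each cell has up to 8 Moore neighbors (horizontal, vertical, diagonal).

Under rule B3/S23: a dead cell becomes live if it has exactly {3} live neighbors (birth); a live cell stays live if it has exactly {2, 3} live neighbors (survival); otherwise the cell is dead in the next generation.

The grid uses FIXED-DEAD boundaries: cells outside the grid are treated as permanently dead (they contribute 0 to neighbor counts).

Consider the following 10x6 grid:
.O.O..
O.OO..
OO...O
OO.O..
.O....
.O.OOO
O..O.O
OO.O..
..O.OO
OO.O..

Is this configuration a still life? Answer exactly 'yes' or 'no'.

Compute generation 1 and compare to generation 0 (given above):
Generation 1:
.O.O..
O..OO.
...OO.
......
.O.O..
OO.O.O
O..O.O
OO.O.O
....O.
.OOOO.
Cell (1,2) differs: gen0=1 vs gen1=0 -> NOT a still life.

Answer: no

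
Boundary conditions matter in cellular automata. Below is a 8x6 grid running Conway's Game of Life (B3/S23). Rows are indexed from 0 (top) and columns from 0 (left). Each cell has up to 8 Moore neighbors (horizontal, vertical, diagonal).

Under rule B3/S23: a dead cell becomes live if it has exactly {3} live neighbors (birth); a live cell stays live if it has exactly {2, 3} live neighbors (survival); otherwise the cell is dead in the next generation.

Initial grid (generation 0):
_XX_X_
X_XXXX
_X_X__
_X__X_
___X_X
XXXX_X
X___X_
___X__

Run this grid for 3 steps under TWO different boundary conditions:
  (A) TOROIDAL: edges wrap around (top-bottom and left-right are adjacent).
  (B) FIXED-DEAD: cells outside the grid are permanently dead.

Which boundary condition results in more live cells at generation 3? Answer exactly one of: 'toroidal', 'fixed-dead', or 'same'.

Answer: fixed-dead

Derivation:
Under TOROIDAL boundary, generation 3:
__XX__
____X_
_XX___
__XX__
______
__X_X_
X_____
__XXX_
Population = 13

Under FIXED-DEAD boundary, generation 3:
_X__XX
X_X__X
___X_X
__X__X
X____X
X_X__X
__X_X_
___X__
Population = 18

Comparison: toroidal=13, fixed-dead=18 -> fixed-dead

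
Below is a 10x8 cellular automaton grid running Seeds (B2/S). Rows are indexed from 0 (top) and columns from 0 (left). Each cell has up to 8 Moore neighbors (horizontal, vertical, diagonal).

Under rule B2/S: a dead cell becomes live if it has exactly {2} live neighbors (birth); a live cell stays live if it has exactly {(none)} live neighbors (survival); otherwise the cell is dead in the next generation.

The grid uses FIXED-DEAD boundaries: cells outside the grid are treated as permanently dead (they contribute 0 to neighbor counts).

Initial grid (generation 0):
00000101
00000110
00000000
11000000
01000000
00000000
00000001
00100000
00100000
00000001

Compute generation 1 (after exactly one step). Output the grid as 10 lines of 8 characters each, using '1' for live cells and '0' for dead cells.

Simulating step by step:
Generation 0 (given above): 11 live cells
Generation 1: 13 live cells
(generation 1 grid is the final answer)

Answer: 00001000
00001001
11000110
00100000
00100000
00000000
00000000
01010000
01010000
00000000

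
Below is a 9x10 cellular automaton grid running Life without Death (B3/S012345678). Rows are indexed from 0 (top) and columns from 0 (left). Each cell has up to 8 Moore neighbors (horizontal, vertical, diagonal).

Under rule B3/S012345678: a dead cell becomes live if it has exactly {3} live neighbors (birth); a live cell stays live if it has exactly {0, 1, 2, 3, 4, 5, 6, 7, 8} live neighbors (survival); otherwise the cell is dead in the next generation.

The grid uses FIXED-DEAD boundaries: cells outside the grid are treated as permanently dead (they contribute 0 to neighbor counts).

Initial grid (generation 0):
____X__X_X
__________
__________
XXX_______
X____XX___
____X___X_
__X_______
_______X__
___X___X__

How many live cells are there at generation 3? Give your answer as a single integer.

Simulating step by step:
Generation 0 (given above): 15 live cells
Generation 1: 17 live cells
____X__X_X
__________
_X________
XXX_______
X____XX___
____XX__X_
__X_______
_______X__
___X___X__
Generation 2: 21 live cells
____X__X_X
__________
XXX_______
XXX_______
X___XXX___
____XXX_X_
__X_______
_______X__
___X___X__
Generation 3: 31 live cells
____X__X_X
_X________
XXX_______
XXXX_X____
X__XXXXX__
___XXXXXX_
__X__XXX__
_______X__
___X___X__
Population at generation 3: 31

Answer: 31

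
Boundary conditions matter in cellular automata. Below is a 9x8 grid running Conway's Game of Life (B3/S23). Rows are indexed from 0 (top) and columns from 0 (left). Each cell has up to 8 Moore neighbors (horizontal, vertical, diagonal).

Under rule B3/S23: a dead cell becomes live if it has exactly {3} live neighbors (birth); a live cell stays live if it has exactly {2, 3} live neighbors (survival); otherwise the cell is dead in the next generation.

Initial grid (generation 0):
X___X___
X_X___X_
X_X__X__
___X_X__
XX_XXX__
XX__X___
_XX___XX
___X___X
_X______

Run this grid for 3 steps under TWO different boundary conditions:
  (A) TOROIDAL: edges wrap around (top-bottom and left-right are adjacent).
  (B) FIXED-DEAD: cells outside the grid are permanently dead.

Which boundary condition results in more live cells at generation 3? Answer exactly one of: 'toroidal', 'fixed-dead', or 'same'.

Under TOROIDAL boundary, generation 3:
______XX
___X____
___X___X
___X___X
XXXX___X
X___X___
_XXX_X__
XX______
_XX___X_
Population = 23

Under FIXED-DEAD boundary, generation 3:
________
_X______
XXX_____
X__X____
XXXX____
____X___
X_XX_X__
X_______
________
Population = 16

Comparison: toroidal=23, fixed-dead=16 -> toroidal

Answer: toroidal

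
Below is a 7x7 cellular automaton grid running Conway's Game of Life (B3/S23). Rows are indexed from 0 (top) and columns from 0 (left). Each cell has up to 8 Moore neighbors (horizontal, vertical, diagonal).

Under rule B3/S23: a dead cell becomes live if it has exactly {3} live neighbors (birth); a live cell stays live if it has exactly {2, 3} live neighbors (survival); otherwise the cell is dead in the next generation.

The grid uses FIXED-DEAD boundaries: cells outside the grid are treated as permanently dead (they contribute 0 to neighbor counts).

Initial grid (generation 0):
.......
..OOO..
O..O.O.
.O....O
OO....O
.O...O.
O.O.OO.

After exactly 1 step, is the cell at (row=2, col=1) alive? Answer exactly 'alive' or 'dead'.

Simulating step by step:
Generation 0 (given above): 17 live cells
Generation 1: 23 live cells
...O...
..OOO..
.O.O.O.
.OO..OO
OOO..OO
..O.OOO
.O..OO.

Cell (2,1) at generation 1: 1 -> alive

Answer: alive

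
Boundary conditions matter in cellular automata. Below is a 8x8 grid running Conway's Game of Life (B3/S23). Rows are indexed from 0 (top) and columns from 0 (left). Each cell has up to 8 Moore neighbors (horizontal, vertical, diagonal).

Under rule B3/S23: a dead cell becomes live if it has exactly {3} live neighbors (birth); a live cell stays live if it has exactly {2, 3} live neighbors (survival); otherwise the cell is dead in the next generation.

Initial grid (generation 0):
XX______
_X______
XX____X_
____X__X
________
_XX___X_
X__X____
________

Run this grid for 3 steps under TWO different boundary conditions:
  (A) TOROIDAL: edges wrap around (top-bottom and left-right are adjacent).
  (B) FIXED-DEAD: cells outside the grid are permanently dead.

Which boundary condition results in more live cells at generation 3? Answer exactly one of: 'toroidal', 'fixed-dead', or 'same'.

Under TOROIDAL boundary, generation 3:
________
XXX___XX
_XX___XX
_XX____X
________
XXX_____
________
________
Population = 15

Under FIXED-DEAD boundary, generation 3:
________
_XX_____
________
________
________
_XX_____
_XX_____
________
Population = 6

Comparison: toroidal=15, fixed-dead=6 -> toroidal

Answer: toroidal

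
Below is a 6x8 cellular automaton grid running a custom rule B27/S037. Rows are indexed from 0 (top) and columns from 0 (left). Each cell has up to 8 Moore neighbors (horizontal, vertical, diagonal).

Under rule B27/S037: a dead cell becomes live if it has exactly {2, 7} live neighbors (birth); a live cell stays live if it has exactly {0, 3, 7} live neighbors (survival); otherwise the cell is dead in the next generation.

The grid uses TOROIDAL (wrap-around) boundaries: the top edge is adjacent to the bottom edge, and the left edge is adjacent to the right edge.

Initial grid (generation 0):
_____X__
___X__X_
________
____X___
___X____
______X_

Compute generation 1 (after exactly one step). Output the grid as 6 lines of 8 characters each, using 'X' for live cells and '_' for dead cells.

Answer: ____X__X
___XXX__
___XXX__
___X____
____XX__
____XX__

Derivation:
Simulating step by step:
Generation 0 (given above): 6 live cells
Generation 1: 13 live cells
(generation 1 grid is the final answer)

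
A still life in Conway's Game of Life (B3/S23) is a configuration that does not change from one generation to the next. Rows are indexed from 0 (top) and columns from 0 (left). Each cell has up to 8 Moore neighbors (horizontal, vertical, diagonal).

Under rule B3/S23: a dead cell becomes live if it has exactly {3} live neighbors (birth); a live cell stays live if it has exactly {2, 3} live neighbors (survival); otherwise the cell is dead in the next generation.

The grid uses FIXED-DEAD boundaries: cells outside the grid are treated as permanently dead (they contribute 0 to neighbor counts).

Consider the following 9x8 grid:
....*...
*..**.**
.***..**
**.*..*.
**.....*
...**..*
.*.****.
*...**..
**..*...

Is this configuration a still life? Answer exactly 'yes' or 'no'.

Compute generation 1 and compare to generation 0 (given above):
Generation 1:
...***..
.*..*.**
........
...*..*.
**.**.**
**.*...*
..*...*.
*.*...*.
**..**..
Cell (0,3) differs: gen0=0 vs gen1=1 -> NOT a still life.

Answer: no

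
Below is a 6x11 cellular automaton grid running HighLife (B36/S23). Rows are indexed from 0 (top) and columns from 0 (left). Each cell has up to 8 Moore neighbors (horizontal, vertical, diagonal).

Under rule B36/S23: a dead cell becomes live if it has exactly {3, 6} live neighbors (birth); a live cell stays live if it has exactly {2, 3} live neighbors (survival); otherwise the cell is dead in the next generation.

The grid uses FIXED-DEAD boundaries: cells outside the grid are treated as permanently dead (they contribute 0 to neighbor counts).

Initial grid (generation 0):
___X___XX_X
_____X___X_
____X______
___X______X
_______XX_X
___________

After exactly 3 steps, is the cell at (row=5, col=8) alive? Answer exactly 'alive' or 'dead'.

Answer: dead

Derivation:
Simulating step by step:
Generation 0 (given above): 12 live cells
Generation 1: 8 live cells
________XX_
____X___XX_
____X______
_________X_
_________X_
___________
Generation 2: 6 live cells
________XX_
________XX_
________XX_
___________
___________
___________
Generation 3: 6 live cells
________XX_
_______X__X
________XX_
___________
___________
___________

Cell (5,8) at generation 3: 0 -> dead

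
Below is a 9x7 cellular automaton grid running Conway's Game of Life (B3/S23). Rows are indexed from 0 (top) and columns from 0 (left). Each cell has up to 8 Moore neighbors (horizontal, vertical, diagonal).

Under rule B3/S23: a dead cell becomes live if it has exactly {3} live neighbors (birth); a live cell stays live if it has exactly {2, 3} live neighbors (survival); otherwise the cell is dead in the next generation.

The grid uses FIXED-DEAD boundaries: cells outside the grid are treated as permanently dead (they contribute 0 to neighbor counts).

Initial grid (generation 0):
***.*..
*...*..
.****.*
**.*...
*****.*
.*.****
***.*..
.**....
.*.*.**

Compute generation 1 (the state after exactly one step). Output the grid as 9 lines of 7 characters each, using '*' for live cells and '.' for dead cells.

Answer: **.*...
*...*..
....**.
.......
......*
......*
*...*..
....**.
.*.....

Derivation:
Simulating step by step:
Generation 0 (given above): 35 live cells
Generation 1: 14 live cells
(generation 1 grid is the final answer)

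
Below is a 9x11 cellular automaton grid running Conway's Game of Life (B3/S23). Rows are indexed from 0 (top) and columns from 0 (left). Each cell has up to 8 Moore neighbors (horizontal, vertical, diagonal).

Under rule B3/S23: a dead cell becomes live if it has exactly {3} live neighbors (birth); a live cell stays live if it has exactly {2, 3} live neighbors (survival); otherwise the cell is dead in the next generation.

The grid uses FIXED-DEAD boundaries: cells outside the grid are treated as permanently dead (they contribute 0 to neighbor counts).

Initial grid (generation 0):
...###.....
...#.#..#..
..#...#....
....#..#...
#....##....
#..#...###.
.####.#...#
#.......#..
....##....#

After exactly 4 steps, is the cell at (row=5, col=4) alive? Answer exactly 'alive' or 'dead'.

Simulating step by step:
Generation 0 (given above): 29 live cells
Generation 1: 28 live cells
...#.#.....
..##.##....
...#####...
.......#...
....###....
#..#...###.
#####......
.##......#.
...........
Generation 2: 22 live cells
..##.##....
..#....#...
..##...#...
...#...#...
....###....
#.....###..
#...#....#.
#..........
...........
Generation 3: 26 live cells
..##..#....
.#..#..#...
..##..###..
..##.#.#...
....##..#..
....#.###..
##.....##..
...........
...........
Generation 4: 17 live cells
..##.......
.#..##..#..
.#...#..#..
..#..#.....
........#..
....#.#..#.
......#.#..
...........
...........

Cell (5,4) at generation 4: 1 -> alive

Answer: alive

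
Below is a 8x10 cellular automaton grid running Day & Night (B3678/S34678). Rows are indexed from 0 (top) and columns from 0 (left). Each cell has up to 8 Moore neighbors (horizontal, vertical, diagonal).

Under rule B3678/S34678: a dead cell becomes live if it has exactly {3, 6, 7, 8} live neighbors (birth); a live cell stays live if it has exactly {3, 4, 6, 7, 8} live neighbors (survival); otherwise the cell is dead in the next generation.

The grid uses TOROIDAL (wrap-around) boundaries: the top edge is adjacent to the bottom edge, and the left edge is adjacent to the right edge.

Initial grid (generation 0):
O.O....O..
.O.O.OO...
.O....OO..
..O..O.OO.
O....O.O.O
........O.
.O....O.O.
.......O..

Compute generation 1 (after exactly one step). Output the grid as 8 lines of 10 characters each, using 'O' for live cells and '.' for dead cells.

Answer: .O........
OO....O...
....O..OO.
OO....OOOO
.......O.O
O.....O.O.
..........
.O....OOO.

Derivation:
Simulating step by step:
Generation 0 (given above): 23 live cells
Generation 1: 22 live cells
(generation 1 grid is the final answer)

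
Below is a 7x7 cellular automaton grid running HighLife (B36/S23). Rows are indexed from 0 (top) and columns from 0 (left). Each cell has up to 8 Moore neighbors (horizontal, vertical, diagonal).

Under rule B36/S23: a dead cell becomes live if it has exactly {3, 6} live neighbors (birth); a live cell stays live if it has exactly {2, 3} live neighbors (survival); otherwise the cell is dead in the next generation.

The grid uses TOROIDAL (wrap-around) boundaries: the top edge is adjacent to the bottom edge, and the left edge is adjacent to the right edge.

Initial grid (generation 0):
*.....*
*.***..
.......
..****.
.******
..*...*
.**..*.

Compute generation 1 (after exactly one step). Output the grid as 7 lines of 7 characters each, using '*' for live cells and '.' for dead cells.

Simulating step by step:
Generation 0 (given above): 21 live cells
Generation 1: 20 live cells
(generation 1 grid is the final answer)

Answer: *...***
**.*..*
.*.*.*.
.*....*
**....*
......*
.**..*.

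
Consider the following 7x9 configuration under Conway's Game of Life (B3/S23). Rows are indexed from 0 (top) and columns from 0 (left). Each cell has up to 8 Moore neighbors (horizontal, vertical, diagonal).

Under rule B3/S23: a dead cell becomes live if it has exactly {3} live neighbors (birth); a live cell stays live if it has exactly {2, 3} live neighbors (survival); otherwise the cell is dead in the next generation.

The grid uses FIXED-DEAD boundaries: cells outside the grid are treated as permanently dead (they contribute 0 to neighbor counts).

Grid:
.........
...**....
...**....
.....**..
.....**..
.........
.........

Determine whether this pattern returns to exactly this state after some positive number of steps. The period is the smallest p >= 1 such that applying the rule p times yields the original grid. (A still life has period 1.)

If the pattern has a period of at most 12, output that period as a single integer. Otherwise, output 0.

Answer: 2

Derivation:
Simulating and comparing each generation to the original:
Gen 0 (original, given above): 8 live cells
Gen 1: 6 live cells, differs from original
Gen 2: 8 live cells, MATCHES original -> period = 2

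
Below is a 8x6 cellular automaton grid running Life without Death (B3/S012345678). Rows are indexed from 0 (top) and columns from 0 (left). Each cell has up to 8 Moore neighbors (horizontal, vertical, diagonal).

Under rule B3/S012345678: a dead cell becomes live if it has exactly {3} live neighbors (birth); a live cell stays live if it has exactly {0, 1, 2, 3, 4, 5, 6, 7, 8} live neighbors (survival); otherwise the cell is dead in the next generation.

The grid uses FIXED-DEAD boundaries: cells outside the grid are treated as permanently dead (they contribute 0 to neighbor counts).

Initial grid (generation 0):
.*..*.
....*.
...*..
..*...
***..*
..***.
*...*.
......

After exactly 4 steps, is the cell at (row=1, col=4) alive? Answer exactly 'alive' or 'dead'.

Simulating step by step:
Generation 0 (given above): 14 live cells
Generation 1: 19 live cells
.*..*.
...**.
...*..
..**..
***.**
*.****
*...*.
......
Generation 2: 23 live cells
.*.**.
..***.
...*..
..**..
***.**
*.****
**..**
......
Generation 3: 24 live cells
.*.**.
..***.
...*..
..**..
***.**
*.****
***.**
......
Generation 4: 25 live cells
.*.**.
..***.
...*..
..**..
***.**
*.****
***.**
.*....

Cell (1,4) at generation 4: 1 -> alive

Answer: alive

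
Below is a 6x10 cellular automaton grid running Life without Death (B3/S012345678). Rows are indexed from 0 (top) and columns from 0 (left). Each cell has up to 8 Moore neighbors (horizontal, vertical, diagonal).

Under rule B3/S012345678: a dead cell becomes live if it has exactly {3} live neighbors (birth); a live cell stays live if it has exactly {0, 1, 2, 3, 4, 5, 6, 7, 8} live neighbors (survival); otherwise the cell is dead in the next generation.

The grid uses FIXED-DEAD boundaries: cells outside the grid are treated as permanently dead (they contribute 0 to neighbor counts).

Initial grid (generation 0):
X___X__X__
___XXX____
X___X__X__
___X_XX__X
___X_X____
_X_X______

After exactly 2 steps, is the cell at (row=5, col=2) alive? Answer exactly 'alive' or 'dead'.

Simulating step by step:
Generation 0 (given above): 17 live cells
Generation 1: 23 live cells
X__XXX_X__
___XXXX___
X___X__X__
___X_XX__X
___X_XX___
_XXXX_____
Generation 2: 26 live cells
X__XXX_X__
___XXXXX__
X___X__X__
___X_XXX_X
___X_XX___
_XXXXX____

Cell (5,2) at generation 2: 1 -> alive

Answer: alive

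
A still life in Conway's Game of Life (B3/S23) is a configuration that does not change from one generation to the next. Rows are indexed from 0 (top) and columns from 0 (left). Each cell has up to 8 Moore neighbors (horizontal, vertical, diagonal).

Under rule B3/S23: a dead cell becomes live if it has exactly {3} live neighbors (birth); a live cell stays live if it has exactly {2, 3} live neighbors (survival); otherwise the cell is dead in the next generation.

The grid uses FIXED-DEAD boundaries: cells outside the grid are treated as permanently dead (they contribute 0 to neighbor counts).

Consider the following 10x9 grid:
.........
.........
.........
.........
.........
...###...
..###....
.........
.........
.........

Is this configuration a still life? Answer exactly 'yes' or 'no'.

Answer: no

Derivation:
Compute generation 1 and compare to generation 0 (given above):
Generation 1:
.........
.........
.........
.........
....#....
..#..#...
..#..#...
...#.....
.........
.........
Cell (4,4) differs: gen0=0 vs gen1=1 -> NOT a still life.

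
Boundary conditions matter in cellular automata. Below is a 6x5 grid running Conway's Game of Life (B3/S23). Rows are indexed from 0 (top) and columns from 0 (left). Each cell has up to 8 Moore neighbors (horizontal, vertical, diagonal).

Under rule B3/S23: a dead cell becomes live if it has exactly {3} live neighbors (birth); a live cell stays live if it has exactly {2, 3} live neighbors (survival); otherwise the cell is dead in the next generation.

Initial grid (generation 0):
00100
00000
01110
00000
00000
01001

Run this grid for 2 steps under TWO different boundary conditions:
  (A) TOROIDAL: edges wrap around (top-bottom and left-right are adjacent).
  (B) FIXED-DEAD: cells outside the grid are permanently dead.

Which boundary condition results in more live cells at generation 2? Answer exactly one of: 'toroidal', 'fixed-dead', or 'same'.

Under TOROIDAL boundary, generation 2:
00000
00100
01110
00000
00000
00000
Population = 4

Under FIXED-DEAD boundary, generation 2:
00000
00100
01110
00000
00000
00000
Population = 4

Comparison: toroidal=4, fixed-dead=4 -> same

Answer: same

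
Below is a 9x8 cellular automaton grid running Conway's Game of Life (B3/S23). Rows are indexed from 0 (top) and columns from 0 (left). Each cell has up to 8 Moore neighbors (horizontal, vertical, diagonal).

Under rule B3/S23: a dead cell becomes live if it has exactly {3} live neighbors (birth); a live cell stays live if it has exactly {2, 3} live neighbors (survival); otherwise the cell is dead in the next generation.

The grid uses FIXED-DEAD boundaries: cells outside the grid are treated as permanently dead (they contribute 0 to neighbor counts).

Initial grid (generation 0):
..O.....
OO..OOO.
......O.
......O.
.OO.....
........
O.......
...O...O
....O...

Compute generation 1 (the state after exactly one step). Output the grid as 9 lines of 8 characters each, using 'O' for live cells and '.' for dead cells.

Answer: .O...O..
.O...OO.
......OO
........
........
.O......
........
........
........

Derivation:
Simulating step by step:
Generation 0 (given above): 14 live cells
Generation 1: 8 live cells
(generation 1 grid is the final answer)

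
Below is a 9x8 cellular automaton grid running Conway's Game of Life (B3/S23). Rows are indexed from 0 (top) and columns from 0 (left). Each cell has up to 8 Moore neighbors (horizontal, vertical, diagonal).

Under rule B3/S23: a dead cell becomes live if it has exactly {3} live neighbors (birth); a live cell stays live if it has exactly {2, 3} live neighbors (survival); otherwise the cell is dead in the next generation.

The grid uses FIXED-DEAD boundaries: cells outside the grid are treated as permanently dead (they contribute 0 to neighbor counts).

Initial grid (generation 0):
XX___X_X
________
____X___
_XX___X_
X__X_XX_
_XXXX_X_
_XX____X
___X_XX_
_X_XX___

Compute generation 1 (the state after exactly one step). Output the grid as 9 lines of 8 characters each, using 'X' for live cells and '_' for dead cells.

Simulating step by step:
Generation 0 (given above): 26 live cells
Generation 1: 22 live cells
(generation 1 grid is the final answer)

Answer: ________
________
________
_XXXX_X_
X_____XX
X___X_XX
_X_____X
_X_X_XX_
__XXXX__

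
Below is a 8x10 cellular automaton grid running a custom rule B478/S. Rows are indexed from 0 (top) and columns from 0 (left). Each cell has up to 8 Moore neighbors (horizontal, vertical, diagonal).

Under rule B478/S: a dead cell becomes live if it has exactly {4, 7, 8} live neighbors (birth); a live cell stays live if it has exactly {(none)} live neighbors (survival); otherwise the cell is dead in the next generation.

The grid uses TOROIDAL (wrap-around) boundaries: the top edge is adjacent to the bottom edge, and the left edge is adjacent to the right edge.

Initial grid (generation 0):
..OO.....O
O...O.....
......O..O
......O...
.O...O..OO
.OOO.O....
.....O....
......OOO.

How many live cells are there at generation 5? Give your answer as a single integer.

Simulating step by step:
Generation 0 (given above): 20 live cells
Generation 1: 3 live cells
..........
..........
..........
..........
..O.......
....O.....
......O...
..........
Generation 2: 0 live cells
..........
..........
..........
..........
..........
..........
..........
..........
Generation 3: 0 live cells
..........
..........
..........
..........
..........
..........
..........
..........
Generation 4: 0 live cells
..........
..........
..........
..........
..........
..........
..........
..........
Generation 5: 0 live cells
..........
..........
..........
..........
..........
..........
..........
..........
Population at generation 5: 0

Answer: 0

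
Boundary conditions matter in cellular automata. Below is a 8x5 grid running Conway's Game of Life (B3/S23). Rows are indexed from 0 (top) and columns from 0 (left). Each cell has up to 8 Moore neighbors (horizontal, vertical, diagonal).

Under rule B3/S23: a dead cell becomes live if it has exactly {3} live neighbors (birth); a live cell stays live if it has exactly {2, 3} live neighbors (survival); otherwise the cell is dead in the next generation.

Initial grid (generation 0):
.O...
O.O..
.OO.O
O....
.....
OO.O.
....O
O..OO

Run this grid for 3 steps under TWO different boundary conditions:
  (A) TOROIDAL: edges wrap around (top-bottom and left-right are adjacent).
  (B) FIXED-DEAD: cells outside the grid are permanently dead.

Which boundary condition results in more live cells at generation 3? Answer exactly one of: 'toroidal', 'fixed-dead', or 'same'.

Under TOROIDAL boundary, generation 3:
O...O
.....
.....
.....
...O.
.OOO.
.OO..
OO...
Population = 10

Under FIXED-DEAD boundary, generation 3:
.OO..
O..O.
.....
OO...
.O...
O.OO.
....O
.O..O
Population = 13

Comparison: toroidal=10, fixed-dead=13 -> fixed-dead

Answer: fixed-dead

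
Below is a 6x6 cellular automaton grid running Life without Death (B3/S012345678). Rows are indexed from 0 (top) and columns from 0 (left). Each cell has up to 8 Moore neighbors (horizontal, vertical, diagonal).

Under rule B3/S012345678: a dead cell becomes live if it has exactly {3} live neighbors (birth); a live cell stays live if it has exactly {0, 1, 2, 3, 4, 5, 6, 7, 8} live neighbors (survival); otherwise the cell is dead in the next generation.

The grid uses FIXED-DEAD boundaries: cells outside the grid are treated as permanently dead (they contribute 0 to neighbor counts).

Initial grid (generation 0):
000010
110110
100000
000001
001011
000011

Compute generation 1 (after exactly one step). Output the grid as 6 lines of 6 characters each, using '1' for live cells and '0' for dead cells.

Simulating step by step:
Generation 0 (given above): 12 live cells
Generation 1: 18 live cells
(generation 1 grid is the final answer)

Answer: 000110
110110
110010
000011
001111
000111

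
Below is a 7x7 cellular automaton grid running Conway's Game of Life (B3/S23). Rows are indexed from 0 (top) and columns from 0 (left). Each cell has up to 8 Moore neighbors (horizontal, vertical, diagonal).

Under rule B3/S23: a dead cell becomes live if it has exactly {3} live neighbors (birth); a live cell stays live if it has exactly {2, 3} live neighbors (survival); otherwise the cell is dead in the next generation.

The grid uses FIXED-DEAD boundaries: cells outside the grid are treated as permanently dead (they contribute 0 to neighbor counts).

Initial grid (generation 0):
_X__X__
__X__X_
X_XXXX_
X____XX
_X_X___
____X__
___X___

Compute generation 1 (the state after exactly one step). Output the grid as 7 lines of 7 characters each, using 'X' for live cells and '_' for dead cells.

Answer: _______
__X__X_
__XX___
X____XX
____XX_
__XXX__
_______

Derivation:
Simulating step by step:
Generation 0 (given above): 16 live cells
Generation 1: 12 live cells
(generation 1 grid is the final answer)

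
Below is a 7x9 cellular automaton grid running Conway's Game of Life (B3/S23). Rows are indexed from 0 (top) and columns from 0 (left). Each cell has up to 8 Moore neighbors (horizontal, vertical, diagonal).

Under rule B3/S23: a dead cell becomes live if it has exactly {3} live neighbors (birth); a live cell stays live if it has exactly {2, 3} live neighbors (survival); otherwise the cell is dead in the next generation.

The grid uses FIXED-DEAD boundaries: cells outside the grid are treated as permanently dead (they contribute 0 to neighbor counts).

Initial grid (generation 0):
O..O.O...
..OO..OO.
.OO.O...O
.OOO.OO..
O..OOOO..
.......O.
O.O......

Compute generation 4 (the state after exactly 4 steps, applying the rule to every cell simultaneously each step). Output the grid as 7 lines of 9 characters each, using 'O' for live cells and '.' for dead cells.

Simulating step by step:
Generation 0 (given above): 24 live cells
Generation 1: 19 live cells
..OOO.O..
.....OOO.
....O....
O.....OO.
.O.O...O.
.O.OOOO..
.........
Generation 2: 18 live cells
...OO.OO.
......OO.
.........
......OO.
OO.O...O.
...OOOO..
....OO...
Generation 3: 16 live cells
.....OOO.
.....OOO.
.........
......OO.
..OO...O.
..OO..O..
...O..O..
Generation 4: 15 live cells
(generation 4 grid is the final answer)

Answer: .....O.O.
.....O.O.
.....O...
......OO.
..OO...O.
....O.OO.
..OO.....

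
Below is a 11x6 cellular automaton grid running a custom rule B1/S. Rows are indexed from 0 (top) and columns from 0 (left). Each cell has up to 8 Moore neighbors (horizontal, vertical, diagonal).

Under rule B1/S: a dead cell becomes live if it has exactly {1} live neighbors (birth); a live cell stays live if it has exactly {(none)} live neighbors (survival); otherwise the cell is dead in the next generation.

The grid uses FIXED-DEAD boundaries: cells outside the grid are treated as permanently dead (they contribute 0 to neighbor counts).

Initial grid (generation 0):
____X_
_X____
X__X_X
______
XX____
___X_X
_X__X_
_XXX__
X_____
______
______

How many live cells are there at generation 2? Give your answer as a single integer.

Answer: 17

Derivation:
Simulating step by step:
Generation 0 (given above): 15 live cells
Generation 1: 13 live cells
XXXX_X
______
______
___X_X
___X_X
______
______
_____X
____X_
XX____
______
Generation 2: 17 live cells
______
_____X
__XX_X
______
______
__XX_X
____XX
___X__
__XX__
__XXXX
__X___
Population at generation 2: 17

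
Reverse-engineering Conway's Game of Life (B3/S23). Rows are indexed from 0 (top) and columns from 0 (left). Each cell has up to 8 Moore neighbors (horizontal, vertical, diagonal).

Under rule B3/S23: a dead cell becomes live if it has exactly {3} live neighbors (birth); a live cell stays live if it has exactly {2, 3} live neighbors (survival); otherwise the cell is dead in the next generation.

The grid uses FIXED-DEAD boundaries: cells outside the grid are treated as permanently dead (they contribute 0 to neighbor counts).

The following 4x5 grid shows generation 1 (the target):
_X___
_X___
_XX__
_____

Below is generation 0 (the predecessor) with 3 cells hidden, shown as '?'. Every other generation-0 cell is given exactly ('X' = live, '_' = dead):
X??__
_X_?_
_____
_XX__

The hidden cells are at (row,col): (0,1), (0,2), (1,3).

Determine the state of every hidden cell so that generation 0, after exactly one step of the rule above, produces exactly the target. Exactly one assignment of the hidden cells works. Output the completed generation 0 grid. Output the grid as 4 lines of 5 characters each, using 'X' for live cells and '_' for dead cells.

Answer: X_X__
_X___
_____
_XX__

Derivation:
Hidden generation-0 cells (in order): (0,1), (0,2), (1,3).
A hidden cell only influences target cells in its own 3x3 neighborhood. Try each of the 2^3 = 8 assignments, step the completed generation 0 forward once under B3/S23, and compare with the target:
  (0,1)=_ (0,2)=_ (1,3)=_ -> step gives (0,1)='_' but target has 'X' -> reject
  (0,1)=_ (0,2)=_ (1,3)=X -> step gives (0,1)='_' but target has 'X' -> reject
  (0,1)=_ (0,2)=X (1,3)=_ -> step reproduces the target at every cell -> ACCEPT
  (0,1)=_ (0,2)=X (1,3)=X -> step gives (0,2)='X' but target has '_' -> reject
  (0,1)=X (0,2)=_ (1,3)=_ -> step gives (0,0)='X' but target has '_' -> reject
  (0,1)=X (0,2)=_ (1,3)=X -> step gives (0,0)='X' but target has '_' -> reject
  (0,1)=X (0,2)=X (1,3)=_ -> step gives (0,0)='X' but target has '_' -> reject
  (0,1)=X (0,2)=X (1,3)=X -> step gives (0,0)='X' but target has '_' -> reject
Unique solution: (0,1)=dead, (0,2)=live, (1,3)=dead.
Check: live-neighbor counts of every cell in the completed generation 0:
13110
22210
23310
11110
Applying B3/S23 to generation 0 with these counts gives:
_X___
_X___
_XX__
_____
which matches the target exactly.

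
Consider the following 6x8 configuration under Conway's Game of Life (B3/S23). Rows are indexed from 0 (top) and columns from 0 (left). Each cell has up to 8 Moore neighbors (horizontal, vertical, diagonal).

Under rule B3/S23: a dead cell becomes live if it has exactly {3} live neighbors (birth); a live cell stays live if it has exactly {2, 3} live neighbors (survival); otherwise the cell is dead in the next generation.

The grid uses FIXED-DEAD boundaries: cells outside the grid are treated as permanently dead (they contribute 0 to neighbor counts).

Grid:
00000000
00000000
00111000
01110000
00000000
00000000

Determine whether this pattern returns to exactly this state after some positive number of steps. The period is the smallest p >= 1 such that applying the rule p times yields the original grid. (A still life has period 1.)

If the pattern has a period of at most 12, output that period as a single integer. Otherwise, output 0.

Simulating and comparing each generation to the original:
Gen 0 (original, given above): 6 live cells
Gen 1: 6 live cells, differs from original
Gen 2: 6 live cells, MATCHES original -> period = 2

Answer: 2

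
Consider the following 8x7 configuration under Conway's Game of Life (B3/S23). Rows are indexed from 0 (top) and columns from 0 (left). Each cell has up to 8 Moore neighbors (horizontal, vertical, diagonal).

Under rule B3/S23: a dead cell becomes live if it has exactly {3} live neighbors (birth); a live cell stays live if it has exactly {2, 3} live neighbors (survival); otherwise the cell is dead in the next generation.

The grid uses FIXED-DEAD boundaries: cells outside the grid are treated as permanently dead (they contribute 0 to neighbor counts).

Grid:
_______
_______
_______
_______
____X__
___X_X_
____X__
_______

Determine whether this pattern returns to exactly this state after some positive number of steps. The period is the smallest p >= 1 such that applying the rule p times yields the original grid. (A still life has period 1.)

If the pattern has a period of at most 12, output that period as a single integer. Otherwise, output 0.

Simulating and comparing each generation to the original:
Gen 0 (original, given above): 4 live cells
Gen 1: 4 live cells, MATCHES original -> period = 1

Answer: 1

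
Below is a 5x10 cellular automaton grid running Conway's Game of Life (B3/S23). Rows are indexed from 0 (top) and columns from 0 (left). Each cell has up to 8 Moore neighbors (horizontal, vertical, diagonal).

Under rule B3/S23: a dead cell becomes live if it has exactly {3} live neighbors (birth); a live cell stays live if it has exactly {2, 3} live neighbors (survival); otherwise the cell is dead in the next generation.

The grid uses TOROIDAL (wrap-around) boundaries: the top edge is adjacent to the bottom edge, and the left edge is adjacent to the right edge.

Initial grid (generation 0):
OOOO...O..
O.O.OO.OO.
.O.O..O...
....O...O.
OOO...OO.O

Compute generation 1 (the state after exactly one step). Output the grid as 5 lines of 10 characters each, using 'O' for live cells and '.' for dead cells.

Answer: ....OO....
O...OO.OOO
.OOO..O.OO
...O.OO.OO
......OO.O

Derivation:
Simulating step by step:
Generation 0 (given above): 22 live cells
Generation 1: 22 live cells
(generation 1 grid is the final answer)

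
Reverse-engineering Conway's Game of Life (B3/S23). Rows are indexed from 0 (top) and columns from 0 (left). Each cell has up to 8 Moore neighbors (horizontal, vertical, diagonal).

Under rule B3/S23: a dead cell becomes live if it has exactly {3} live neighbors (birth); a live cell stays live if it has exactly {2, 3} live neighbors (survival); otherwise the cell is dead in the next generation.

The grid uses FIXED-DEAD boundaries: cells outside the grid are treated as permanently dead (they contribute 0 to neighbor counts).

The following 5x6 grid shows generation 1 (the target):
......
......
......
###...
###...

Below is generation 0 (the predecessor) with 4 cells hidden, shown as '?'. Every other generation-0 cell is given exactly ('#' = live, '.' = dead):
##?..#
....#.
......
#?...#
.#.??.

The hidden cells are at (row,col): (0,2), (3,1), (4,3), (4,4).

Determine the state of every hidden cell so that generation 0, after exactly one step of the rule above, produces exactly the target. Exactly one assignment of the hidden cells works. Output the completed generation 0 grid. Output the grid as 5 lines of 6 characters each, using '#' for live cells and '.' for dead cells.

Hidden generation-0 cells (in order): (0,2), (3,1), (4,3), (4,4).
A hidden cell only influences target cells in its own 3x3 neighborhood. Try each of the 2^4 = 16 assignments, step the completed generation 0 forward once under B3/S23, and compare with the target:
  (0,2)=. (3,1)=. (4,3)=. (4,4)=. -> step gives (3,0)='.' but target has '#' -> reject
  (0,2)=. (3,1)=. (4,3)=. (4,4)=# -> step gives (3,0)='.' but target has '#' -> reject
  (0,2)=. (3,1)=. (4,3)=# (4,4)=. -> step gives (3,0)='.' but target has '#' -> reject
  (0,2)=. (3,1)=. (4,3)=# (4,4)=# -> step gives (3,0)='.' but target has '#' -> reject
  (0,2)=. (3,1)=# (4,3)=. (4,4)=. -> step gives (3,2)='.' but target has '#' -> reject
  (0,2)=. (3,1)=# (4,3)=. (4,4)=# -> step gives (3,2)='.' but target has '#' -> reject
  (0,2)=. (3,1)=# (4,3)=# (4,4)=. -> step reproduces the target at every cell -> ACCEPT
  (0,2)=. (3,1)=# (4,3)=# (4,4)=# -> step gives (3,4)='#' but target has '.' -> reject
  (0,2)=# (3,1)=. (4,3)=. (4,4)=. -> step gives (0,1)='#' but target has '.' -> reject
  (0,2)=# (3,1)=. (4,3)=. (4,4)=# -> step gives (0,1)='#' but target has '.' -> reject
  (0,2)=# (3,1)=. (4,3)=# (4,4)=. -> step gives (0,1)='#' but target has '.' -> reject
  (0,2)=# (3,1)=. (4,3)=# (4,4)=# -> step gives (0,1)='#' but target has '.' -> reject
  (0,2)=# (3,1)=# (4,3)=. (4,4)=. -> step gives (0,1)='#' but target has '.' -> reject
  (0,2)=# (3,1)=# (4,3)=. (4,4)=# -> step gives (0,1)='#' but target has '.' -> reject
  (0,2)=# (3,1)=# (4,3)=# (4,4)=. -> step gives (0,1)='#' but target has '.' -> reject
  (0,2)=# (3,1)=# (4,3)=# (4,4)=# -> step gives (0,1)='#' but target has '.' -> reject
Unique solution: (0,2)=dead, (3,1)=live, (4,3)=live, (4,4)=dead.
Check: live-neighbor counts of every cell in the completed generation 0:
111121
221112
221122
223120
323021
Applying B3/S23 to generation 0 with these counts gives:
......
......
......
###...
###...
which matches the target exactly.

Answer: ##...#
....#.
......
##...#
.#.#..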